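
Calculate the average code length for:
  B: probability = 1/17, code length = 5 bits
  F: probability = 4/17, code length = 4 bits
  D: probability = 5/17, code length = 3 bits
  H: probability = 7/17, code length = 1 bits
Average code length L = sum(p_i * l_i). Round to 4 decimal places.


Weighted contributions p_i * l_i:
  B: (1/17) * 5 = 5/17
  F: (4/17) * 4 = 16/17
  D: (5/17) * 3 = 15/17
  H: (7/17) * 1 = 7/17
Sum = (5 + 16 + 15 + 7)/17 = 43/17

L = 43/17 = 2.5294 bits/symbol


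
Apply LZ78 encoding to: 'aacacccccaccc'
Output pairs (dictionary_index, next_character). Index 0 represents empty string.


LZ78 encoding steps:
Dictionary: {0: ''}
Step 1: w='' (idx 0), next='a' -> output (0, 'a'), add 'a' as idx 1
Step 2: w='a' (idx 1), next='c' -> output (1, 'c'), add 'ac' as idx 2
Step 3: w='ac' (idx 2), next='c' -> output (2, 'c'), add 'acc' as idx 3
Step 4: w='' (idx 0), next='c' -> output (0, 'c'), add 'c' as idx 4
Step 5: w='c' (idx 4), next='c' -> output (4, 'c'), add 'cc' as idx 5
Step 6: w='acc' (idx 3), next='c' -> output (3, 'c'), add 'accc' as idx 6


Encoded: [(0, 'a'), (1, 'c'), (2, 'c'), (0, 'c'), (4, 'c'), (3, 'c')]


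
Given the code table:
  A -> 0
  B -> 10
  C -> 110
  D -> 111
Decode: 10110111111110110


Decoding:
10 -> B
110 -> C
111 -> D
111 -> D
110 -> C
110 -> C


Result: BCDDCC


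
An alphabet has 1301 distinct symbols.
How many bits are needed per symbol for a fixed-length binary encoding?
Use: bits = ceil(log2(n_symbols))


log2(1301) = 10.3454
Bracket: 2^10 = 1024 < 1301 <= 2^11 = 2048
So ceil(log2(1301)) = 11

bits = ceil(log2(1301)) = ceil(10.3454) = 11 bits


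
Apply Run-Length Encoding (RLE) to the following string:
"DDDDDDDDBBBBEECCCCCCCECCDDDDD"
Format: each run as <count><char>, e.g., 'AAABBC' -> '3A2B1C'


Scanning runs left to right:
  i=0: run of 'D' x 8 -> '8D'
  i=8: run of 'B' x 4 -> '4B'
  i=12: run of 'E' x 2 -> '2E'
  i=14: run of 'C' x 7 -> '7C'
  i=21: run of 'E' x 1 -> '1E'
  i=22: run of 'C' x 2 -> '2C'
  i=24: run of 'D' x 5 -> '5D'

RLE = 8D4B2E7C1E2C5D


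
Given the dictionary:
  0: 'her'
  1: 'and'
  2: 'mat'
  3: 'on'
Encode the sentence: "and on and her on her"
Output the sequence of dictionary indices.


Look up each word in the dictionary:
  'and' -> 1
  'on' -> 3
  'and' -> 1
  'her' -> 0
  'on' -> 3
  'her' -> 0

Encoded: [1, 3, 1, 0, 3, 0]


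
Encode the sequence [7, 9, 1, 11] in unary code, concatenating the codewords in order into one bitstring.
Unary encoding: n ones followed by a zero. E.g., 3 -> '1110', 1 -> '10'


Encode each number as n ones followed by a terminating 0:
  7 -> 11111110 (8 bits)
  9 -> 1111111110 (10 bits)
  1 -> 10 (2 bits)
  11 -> 111111111110 (12 bits)
Total length = 8 + 10 + 2 + 12 = 32 bits.

Unary([7, 9, 1, 11]) = 11111110111111111010111111111110 (32 bits)


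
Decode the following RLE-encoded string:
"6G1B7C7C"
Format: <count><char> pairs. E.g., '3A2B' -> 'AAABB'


Expanding each <count><char> pair:
  6G -> 'GGGGGG'
  1B -> 'B'
  7C -> 'CCCCCCC'
  7C -> 'CCCCCCC'

Decoded = GGGGGGBCCCCCCCCCCCCCC


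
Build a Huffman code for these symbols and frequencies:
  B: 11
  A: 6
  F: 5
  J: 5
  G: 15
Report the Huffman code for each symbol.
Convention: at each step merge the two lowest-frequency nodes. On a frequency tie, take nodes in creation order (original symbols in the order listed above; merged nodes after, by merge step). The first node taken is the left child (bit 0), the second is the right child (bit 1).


Huffman tree construction:
Step 1: Merge F(5) + J(5) = 10
Step 2: Merge A(6) + (F+J)(10) = 16
Step 3: Merge B(11) + G(15) = 26
Step 4: Merge (A+(F+J))(16) + (B+G)(26) = 42
Read each symbol's code off the tree from the root (left child = 0, right child = 1).

Codes:
  B: 10 (length 2)
  A: 00 (length 2)
  F: 010 (length 3)
  J: 011 (length 3)
  G: 11 (length 2)
Average code length: 94/42 = 2.2381 bits/symbol


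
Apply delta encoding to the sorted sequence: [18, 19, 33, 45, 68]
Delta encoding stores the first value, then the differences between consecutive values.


First value: 18
Deltas:
  19 - 18 = 1
  33 - 19 = 14
  45 - 33 = 12
  68 - 45 = 23


Delta encoded: [18, 1, 14, 12, 23]


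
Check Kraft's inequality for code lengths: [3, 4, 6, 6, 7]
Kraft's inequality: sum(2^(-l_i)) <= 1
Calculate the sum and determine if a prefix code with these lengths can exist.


Sum = 2^(-3) + 2^(-4) + 2^(-6) + 2^(-6) + 2^(-7)
    = 0.125 + 0.0625 + 0.015625 + 0.015625 + 0.0078125
    = 29/128 = 0.2265625
Since 0.2265625 <= 1, Kraft's inequality IS satisfied.
A prefix code with these lengths CAN exist.

Kraft sum = 0.2265625. Satisfied.


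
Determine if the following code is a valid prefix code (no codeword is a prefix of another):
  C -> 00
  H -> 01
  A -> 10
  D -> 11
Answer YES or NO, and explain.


Checking each pair (does one codeword prefix another?):
  C='00' vs H='01': no prefix
  C='00' vs A='10': no prefix
  C='00' vs D='11': no prefix
  H='01' vs C='00': no prefix
  H='01' vs A='10': no prefix
  H='01' vs D='11': no prefix
  A='10' vs C='00': no prefix
  A='10' vs H='01': no prefix
  A='10' vs D='11': no prefix
  D='11' vs C='00': no prefix
  D='11' vs H='01': no prefix
  D='11' vs A='10': no prefix
No violation found over all pairs.

YES -- this is a valid prefix code. No codeword is a prefix of any other codeword.


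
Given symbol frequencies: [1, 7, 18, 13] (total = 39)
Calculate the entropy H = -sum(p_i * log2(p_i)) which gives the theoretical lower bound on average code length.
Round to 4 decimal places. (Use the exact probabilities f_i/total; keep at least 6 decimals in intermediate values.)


Per-symbol terms -p_i * log2(p_i) with p_i = f_i/39:
  p = 1/39 = 0.025641: log2(p) = -5.285402, -p*log2(p) = 0.135523
  p = 7/39 = 0.179487: log2(p) = -2.478047, -p*log2(p) = 0.444778
  p = 18/39 = 0.461538: log2(p) = -1.115477, -p*log2(p) = 0.514836
  p = 13/39 = 0.333333: log2(p) = -1.584963, -p*log2(p) = 0.528321
H = 0.135523 + 0.444778 + 0.514836 + 0.528321 = 1.623458

H = 1.6235 bits/symbol


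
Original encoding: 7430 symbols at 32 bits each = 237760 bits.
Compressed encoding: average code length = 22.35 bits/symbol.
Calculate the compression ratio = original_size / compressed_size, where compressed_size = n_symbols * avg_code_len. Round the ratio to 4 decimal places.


original_size = n_symbols * orig_bits = 7430 * 32 = 237760 bits
compressed_size = n_symbols * avg_code_len = 7430 * 22.35 = 166060.5 bits
ratio = original_size / compressed_size = 237760 / 166060.5 = 1.4318

Compression ratio = 1.4318


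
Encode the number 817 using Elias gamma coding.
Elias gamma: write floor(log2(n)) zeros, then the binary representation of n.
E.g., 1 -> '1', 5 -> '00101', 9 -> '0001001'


num_bits = floor(log2(817)) + 1 = 10
leading_zeros = num_bits - 1 = 9
binary(817) = 1100110001

Elias gamma(817) = '000000000' + '1100110001' = 0000000001100110001 (19 bits)


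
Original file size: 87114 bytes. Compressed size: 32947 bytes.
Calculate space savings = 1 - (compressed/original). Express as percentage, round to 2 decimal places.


ratio = compressed/original = 32947/87114 = 0.378206
savings = 1 - ratio = 1 - 0.378206 = 0.621794
as a percentage: 0.621794 * 100 = 62.18%

Space savings = 1 - 32947/87114 = 62.18%


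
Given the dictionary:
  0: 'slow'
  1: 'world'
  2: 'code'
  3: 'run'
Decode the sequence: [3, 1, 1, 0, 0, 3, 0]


Look up each index in the dictionary:
  3 -> 'run'
  1 -> 'world'
  1 -> 'world'
  0 -> 'slow'
  0 -> 'slow'
  3 -> 'run'
  0 -> 'slow'

Decoded: "run world world slow slow run slow"


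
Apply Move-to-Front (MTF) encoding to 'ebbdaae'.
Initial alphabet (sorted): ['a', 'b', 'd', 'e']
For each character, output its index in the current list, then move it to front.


MTF encoding:
'e': index 3 in ['a', 'b', 'd', 'e'] -> ['e', 'a', 'b', 'd']
'b': index 2 in ['e', 'a', 'b', 'd'] -> ['b', 'e', 'a', 'd']
'b': index 0 in ['b', 'e', 'a', 'd'] -> ['b', 'e', 'a', 'd']
'd': index 3 in ['b', 'e', 'a', 'd'] -> ['d', 'b', 'e', 'a']
'a': index 3 in ['d', 'b', 'e', 'a'] -> ['a', 'd', 'b', 'e']
'a': index 0 in ['a', 'd', 'b', 'e'] -> ['a', 'd', 'b', 'e']
'e': index 3 in ['a', 'd', 'b', 'e'] -> ['e', 'a', 'd', 'b']


Output: [3, 2, 0, 3, 3, 0, 3]


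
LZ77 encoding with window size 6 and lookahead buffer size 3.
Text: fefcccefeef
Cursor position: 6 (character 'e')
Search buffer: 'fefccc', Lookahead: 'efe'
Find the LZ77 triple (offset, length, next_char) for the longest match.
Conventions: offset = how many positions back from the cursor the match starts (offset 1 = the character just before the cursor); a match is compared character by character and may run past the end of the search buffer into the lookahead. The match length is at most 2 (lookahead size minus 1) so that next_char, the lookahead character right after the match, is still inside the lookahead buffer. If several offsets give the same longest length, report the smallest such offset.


Try each offset into the search buffer:
  offset=1 (pos 5, char 'c'): match length 0
  offset=2 (pos 4, char 'c'): match length 0
  offset=3 (pos 3, char 'c'): match length 0
  offset=4 (pos 2, char 'f'): match length 0
  offset=5 (pos 1, char 'e'): match length 2
  offset=6 (pos 0, char 'f'): match length 0
Longest match has length 2 at offset 5.
next_char = character at position 6 + 2 = 8 -> 'e'

Best match: offset=5, length=2 (matching 'ef' starting at position 1)
LZ77 triple: (5, 2, 'e')


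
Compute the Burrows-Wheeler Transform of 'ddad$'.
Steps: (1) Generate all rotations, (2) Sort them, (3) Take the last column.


Rotations (sorted):
  0: $ddad -> last char: d
  1: ad$dd -> last char: d
  2: d$dda -> last char: a
  3: dad$d -> last char: d
  4: ddad$ -> last char: $


BWT = ddad$


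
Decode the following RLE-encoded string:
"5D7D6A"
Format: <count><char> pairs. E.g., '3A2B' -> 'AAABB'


Expanding each <count><char> pair:
  5D -> 'DDDDD'
  7D -> 'DDDDDDD'
  6A -> 'AAAAAA'

Decoded = DDDDDDDDDDDDAAAAAA


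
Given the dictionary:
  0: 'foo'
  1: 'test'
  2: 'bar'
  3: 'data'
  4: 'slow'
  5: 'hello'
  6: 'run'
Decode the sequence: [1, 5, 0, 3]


Look up each index in the dictionary:
  1 -> 'test'
  5 -> 'hello'
  0 -> 'foo'
  3 -> 'data'

Decoded: "test hello foo data"


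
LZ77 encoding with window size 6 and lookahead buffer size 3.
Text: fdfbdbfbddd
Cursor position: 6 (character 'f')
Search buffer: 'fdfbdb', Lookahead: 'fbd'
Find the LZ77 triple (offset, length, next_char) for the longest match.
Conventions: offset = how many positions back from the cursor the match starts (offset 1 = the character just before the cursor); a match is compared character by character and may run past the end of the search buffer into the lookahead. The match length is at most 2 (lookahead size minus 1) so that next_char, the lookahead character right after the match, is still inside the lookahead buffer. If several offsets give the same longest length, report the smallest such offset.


Try each offset into the search buffer:
  offset=1 (pos 5, char 'b'): match length 0
  offset=2 (pos 4, char 'd'): match length 0
  offset=3 (pos 3, char 'b'): match length 0
  offset=4 (pos 2, char 'f'): match length 2
  offset=5 (pos 1, char 'd'): match length 0
  offset=6 (pos 0, char 'f'): match length 1
Longest match has length 2 at offset 4.
next_char = character at position 6 + 2 = 8 -> 'd'

Best match: offset=4, length=2 (matching 'fb' starting at position 2)
LZ77 triple: (4, 2, 'd')


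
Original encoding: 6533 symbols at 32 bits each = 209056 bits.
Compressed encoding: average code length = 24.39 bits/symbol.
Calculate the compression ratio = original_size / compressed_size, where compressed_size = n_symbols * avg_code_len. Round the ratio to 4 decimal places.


original_size = n_symbols * orig_bits = 6533 * 32 = 209056 bits
compressed_size = n_symbols * avg_code_len = 6533 * 24.39 = 159339.87 bits
ratio = original_size / compressed_size = 209056 / 159339.87 = 1.312

Compression ratio = 1.312


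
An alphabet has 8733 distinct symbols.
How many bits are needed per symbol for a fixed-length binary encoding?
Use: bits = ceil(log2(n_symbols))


log2(8733) = 13.0923
Bracket: 2^13 = 8192 < 8733 <= 2^14 = 16384
So ceil(log2(8733)) = 14

bits = ceil(log2(8733)) = ceil(13.0923) = 14 bits


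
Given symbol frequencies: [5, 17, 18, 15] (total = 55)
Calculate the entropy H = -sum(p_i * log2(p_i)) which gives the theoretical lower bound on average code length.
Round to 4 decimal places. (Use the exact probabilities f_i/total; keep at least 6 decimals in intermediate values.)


Per-symbol terms -p_i * log2(p_i) with p_i = f_i/55:
  p = 5/55 = 0.090909: log2(p) = -3.459432, -p*log2(p) = 0.314494
  p = 17/55 = 0.309091: log2(p) = -1.693897, -p*log2(p) = 0.523568
  p = 18/55 = 0.327273: log2(p) = -1.611435, -p*log2(p) = 0.527379
  p = 15/55 = 0.272727: log2(p) = -1.874469, -p*log2(p) = 0.511219
H = 0.314494 + 0.523568 + 0.527379 + 0.511219 = 1.876660

H = 1.8767 bits/symbol


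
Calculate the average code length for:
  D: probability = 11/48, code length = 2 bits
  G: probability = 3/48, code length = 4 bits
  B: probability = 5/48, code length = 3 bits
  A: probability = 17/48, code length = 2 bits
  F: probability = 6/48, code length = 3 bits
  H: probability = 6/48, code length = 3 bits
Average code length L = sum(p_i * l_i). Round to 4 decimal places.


Weighted contributions p_i * l_i:
  D: (11/48) * 2 = 22/48
  G: (3/48) * 4 = 12/48
  B: (5/48) * 3 = 15/48
  A: (17/48) * 2 = 34/48
  F: (6/48) * 3 = 18/48
  H: (6/48) * 3 = 18/48
Sum = (22 + 12 + 15 + 34 + 18 + 18)/48 = 119/48

L = 119/48 = 2.4792 bits/symbol


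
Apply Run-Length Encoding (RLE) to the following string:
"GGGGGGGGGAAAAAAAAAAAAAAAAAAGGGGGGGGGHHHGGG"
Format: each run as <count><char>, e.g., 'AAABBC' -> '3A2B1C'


Scanning runs left to right:
  i=0: run of 'G' x 9 -> '9G'
  i=9: run of 'A' x 18 -> '18A'
  i=27: run of 'G' x 9 -> '9G'
  i=36: run of 'H' x 3 -> '3H'
  i=39: run of 'G' x 3 -> '3G'

RLE = 9G18A9G3H3G


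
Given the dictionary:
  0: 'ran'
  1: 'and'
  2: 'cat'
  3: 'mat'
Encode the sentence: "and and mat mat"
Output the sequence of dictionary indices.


Look up each word in the dictionary:
  'and' -> 1
  'and' -> 1
  'mat' -> 3
  'mat' -> 3

Encoded: [1, 1, 3, 3]


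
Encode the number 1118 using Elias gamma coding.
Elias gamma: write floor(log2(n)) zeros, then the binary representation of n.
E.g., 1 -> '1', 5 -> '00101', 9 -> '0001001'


num_bits = floor(log2(1118)) + 1 = 11
leading_zeros = num_bits - 1 = 10
binary(1118) = 10001011110

Elias gamma(1118) = '0000000000' + '10001011110' = 000000000010001011110 (21 bits)


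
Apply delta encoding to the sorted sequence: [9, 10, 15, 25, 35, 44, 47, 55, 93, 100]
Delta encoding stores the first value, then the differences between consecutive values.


First value: 9
Deltas:
  10 - 9 = 1
  15 - 10 = 5
  25 - 15 = 10
  35 - 25 = 10
  44 - 35 = 9
  47 - 44 = 3
  55 - 47 = 8
  93 - 55 = 38
  100 - 93 = 7


Delta encoded: [9, 1, 5, 10, 10, 9, 3, 8, 38, 7]


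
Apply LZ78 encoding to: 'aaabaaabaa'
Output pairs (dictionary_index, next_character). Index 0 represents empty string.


LZ78 encoding steps:
Dictionary: {0: ''}
Step 1: w='' (idx 0), next='a' -> output (0, 'a'), add 'a' as idx 1
Step 2: w='a' (idx 1), next='a' -> output (1, 'a'), add 'aa' as idx 2
Step 3: w='' (idx 0), next='b' -> output (0, 'b'), add 'b' as idx 3
Step 4: w='aa' (idx 2), next='a' -> output (2, 'a'), add 'aaa' as idx 4
Step 5: w='b' (idx 3), next='a' -> output (3, 'a'), add 'ba' as idx 5
Step 6: w='a' (idx 1), end of input -> output (1, '')


Encoded: [(0, 'a'), (1, 'a'), (0, 'b'), (2, 'a'), (3, 'a'), (1, '')]


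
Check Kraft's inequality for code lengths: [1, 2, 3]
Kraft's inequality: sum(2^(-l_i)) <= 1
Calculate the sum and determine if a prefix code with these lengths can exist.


Sum = 2^(-1) + 2^(-2) + 2^(-3)
    = 0.5 + 0.25 + 0.125
    = 7/8 = 0.875
Since 0.875 <= 1, Kraft's inequality IS satisfied.
A prefix code with these lengths CAN exist.

Kraft sum = 0.875. Satisfied.


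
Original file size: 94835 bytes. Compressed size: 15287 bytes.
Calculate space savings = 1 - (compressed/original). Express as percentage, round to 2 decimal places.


ratio = compressed/original = 15287/94835 = 0.161196
savings = 1 - ratio = 1 - 0.161196 = 0.838804
as a percentage: 0.838804 * 100 = 83.88%

Space savings = 1 - 15287/94835 = 83.88%


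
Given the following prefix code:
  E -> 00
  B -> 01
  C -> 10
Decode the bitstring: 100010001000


Decoding step by step:
Bits 10 -> C
Bits 00 -> E
Bits 10 -> C
Bits 00 -> E
Bits 10 -> C
Bits 00 -> E


Decoded message: CECECE


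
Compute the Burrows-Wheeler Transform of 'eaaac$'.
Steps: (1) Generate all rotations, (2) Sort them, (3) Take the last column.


Rotations (sorted):
  0: $eaaac -> last char: c
  1: aaac$e -> last char: e
  2: aac$ea -> last char: a
  3: ac$eaa -> last char: a
  4: c$eaaa -> last char: a
  5: eaaac$ -> last char: $


BWT = ceaaa$


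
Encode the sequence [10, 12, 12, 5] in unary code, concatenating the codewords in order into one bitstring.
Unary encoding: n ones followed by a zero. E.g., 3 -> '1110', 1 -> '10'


Encode each number as n ones followed by a terminating 0:
  10 -> 11111111110 (11 bits)
  12 -> 1111111111110 (13 bits)
  12 -> 1111111111110 (13 bits)
  5 -> 111110 (6 bits)
Total length = 11 + 13 + 13 + 6 = 43 bits.

Unary([10, 12, 12, 5]) = 1111111111011111111111101111111111110111110 (43 bits)


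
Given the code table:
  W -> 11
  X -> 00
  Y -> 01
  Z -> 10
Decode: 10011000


Decoding:
10 -> Z
01 -> Y
10 -> Z
00 -> X


Result: ZYZX


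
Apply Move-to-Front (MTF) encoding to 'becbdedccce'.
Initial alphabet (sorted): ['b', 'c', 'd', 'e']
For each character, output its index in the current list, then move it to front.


MTF encoding:
'b': index 0 in ['b', 'c', 'd', 'e'] -> ['b', 'c', 'd', 'e']
'e': index 3 in ['b', 'c', 'd', 'e'] -> ['e', 'b', 'c', 'd']
'c': index 2 in ['e', 'b', 'c', 'd'] -> ['c', 'e', 'b', 'd']
'b': index 2 in ['c', 'e', 'b', 'd'] -> ['b', 'c', 'e', 'd']
'd': index 3 in ['b', 'c', 'e', 'd'] -> ['d', 'b', 'c', 'e']
'e': index 3 in ['d', 'b', 'c', 'e'] -> ['e', 'd', 'b', 'c']
'd': index 1 in ['e', 'd', 'b', 'c'] -> ['d', 'e', 'b', 'c']
'c': index 3 in ['d', 'e', 'b', 'c'] -> ['c', 'd', 'e', 'b']
'c': index 0 in ['c', 'd', 'e', 'b'] -> ['c', 'd', 'e', 'b']
'c': index 0 in ['c', 'd', 'e', 'b'] -> ['c', 'd', 'e', 'b']
'e': index 2 in ['c', 'd', 'e', 'b'] -> ['e', 'c', 'd', 'b']


Output: [0, 3, 2, 2, 3, 3, 1, 3, 0, 0, 2]


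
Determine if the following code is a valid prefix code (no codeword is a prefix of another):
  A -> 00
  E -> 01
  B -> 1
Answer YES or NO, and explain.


Checking each pair (does one codeword prefix another?):
  A='00' vs E='01': no prefix
  A='00' vs B='1': no prefix
  E='01' vs A='00': no prefix
  E='01' vs B='1': no prefix
  B='1' vs A='00': no prefix
  B='1' vs E='01': no prefix
No violation found over all pairs.

YES -- this is a valid prefix code. No codeword is a prefix of any other codeword.


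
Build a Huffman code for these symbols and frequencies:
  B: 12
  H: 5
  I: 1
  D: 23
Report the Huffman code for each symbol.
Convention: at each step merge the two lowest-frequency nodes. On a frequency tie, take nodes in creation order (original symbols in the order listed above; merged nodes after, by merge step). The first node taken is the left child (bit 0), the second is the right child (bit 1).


Huffman tree construction:
Step 1: Merge I(1) + H(5) = 6
Step 2: Merge (I+H)(6) + B(12) = 18
Step 3: Merge ((I+H)+B)(18) + D(23) = 41
Read each symbol's code off the tree from the root (left child = 0, right child = 1).

Codes:
  B: 01 (length 2)
  H: 001 (length 3)
  I: 000 (length 3)
  D: 1 (length 1)
Average code length: 65/41 = 1.5854 bits/symbol


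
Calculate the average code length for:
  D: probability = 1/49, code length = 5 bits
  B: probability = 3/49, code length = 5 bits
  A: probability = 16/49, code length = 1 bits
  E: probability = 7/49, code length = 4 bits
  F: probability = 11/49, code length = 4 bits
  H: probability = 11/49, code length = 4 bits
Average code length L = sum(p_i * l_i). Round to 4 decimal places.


Weighted contributions p_i * l_i:
  D: (1/49) * 5 = 5/49
  B: (3/49) * 5 = 15/49
  A: (16/49) * 1 = 16/49
  E: (7/49) * 4 = 28/49
  F: (11/49) * 4 = 44/49
  H: (11/49) * 4 = 44/49
Sum = (5 + 15 + 16 + 28 + 44 + 44)/49 = 152/49

L = 152/49 = 3.1020 bits/symbol


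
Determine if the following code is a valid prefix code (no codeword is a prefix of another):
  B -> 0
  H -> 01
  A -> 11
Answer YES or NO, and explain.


Checking each pair (does one codeword prefix another?):
  B='0' vs H='01': prefix -- VIOLATION

NO -- this is NOT a valid prefix code. B (0) is a prefix of H (01).


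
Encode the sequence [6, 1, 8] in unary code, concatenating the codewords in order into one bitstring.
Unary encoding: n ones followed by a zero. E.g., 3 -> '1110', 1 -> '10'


Encode each number as n ones followed by a terminating 0:
  6 -> 1111110 (7 bits)
  1 -> 10 (2 bits)
  8 -> 111111110 (9 bits)
Total length = 7 + 2 + 9 = 18 bits.

Unary([6, 1, 8]) = 111111010111111110 (18 bits)


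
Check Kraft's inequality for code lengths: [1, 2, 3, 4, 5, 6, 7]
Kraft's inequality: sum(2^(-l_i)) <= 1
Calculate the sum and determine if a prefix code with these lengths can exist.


Sum = 2^(-1) + 2^(-2) + 2^(-3) + 2^(-4) + 2^(-5) + 2^(-6) + 2^(-7)
    = 0.5 + 0.25 + 0.125 + 0.0625 + 0.03125 + 0.015625 + 0.0078125
    = 127/128 = 0.9921875
Since 0.9921875 <= 1, Kraft's inequality IS satisfied.
A prefix code with these lengths CAN exist.

Kraft sum = 0.9921875. Satisfied.


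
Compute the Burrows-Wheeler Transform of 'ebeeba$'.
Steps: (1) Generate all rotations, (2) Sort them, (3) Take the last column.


Rotations (sorted):
  0: $ebeeba -> last char: a
  1: a$ebeeb -> last char: b
  2: ba$ebee -> last char: e
  3: beeba$e -> last char: e
  4: eba$ebe -> last char: e
  5: ebeeba$ -> last char: $
  6: eeba$eb -> last char: b


BWT = abeee$b


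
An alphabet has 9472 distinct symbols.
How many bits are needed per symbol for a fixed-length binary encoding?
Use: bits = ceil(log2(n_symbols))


log2(9472) = 13.2095
Bracket: 2^13 = 8192 < 9472 <= 2^14 = 16384
So ceil(log2(9472)) = 14

bits = ceil(log2(9472)) = ceil(13.2095) = 14 bits


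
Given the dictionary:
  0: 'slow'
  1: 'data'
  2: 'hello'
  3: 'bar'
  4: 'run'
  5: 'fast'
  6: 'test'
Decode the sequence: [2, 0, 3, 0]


Look up each index in the dictionary:
  2 -> 'hello'
  0 -> 'slow'
  3 -> 'bar'
  0 -> 'slow'

Decoded: "hello slow bar slow"


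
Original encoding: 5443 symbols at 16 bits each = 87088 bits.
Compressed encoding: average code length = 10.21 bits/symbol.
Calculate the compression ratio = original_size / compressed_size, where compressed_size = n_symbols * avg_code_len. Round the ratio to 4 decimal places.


original_size = n_symbols * orig_bits = 5443 * 16 = 87088 bits
compressed_size = n_symbols * avg_code_len = 5443 * 10.21 = 55573.03 bits
ratio = original_size / compressed_size = 87088 / 55573.03 = 1.5671

Compression ratio = 1.5671


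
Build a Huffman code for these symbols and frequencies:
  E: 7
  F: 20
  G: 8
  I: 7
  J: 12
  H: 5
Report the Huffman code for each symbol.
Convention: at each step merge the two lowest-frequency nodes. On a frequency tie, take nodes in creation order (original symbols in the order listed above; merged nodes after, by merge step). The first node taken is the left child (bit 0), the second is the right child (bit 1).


Huffman tree construction:
Step 1: Merge H(5) + E(7) = 12
Step 2: Merge I(7) + G(8) = 15
Step 3: Merge J(12) + (H+E)(12) = 24
Step 4: Merge (I+G)(15) + F(20) = 35
Step 5: Merge (J+(H+E))(24) + ((I+G)+F)(35) = 59
Read each symbol's code off the tree from the root (left child = 0, right child = 1).

Codes:
  E: 011 (length 3)
  F: 11 (length 2)
  G: 101 (length 3)
  I: 100 (length 3)
  J: 00 (length 2)
  H: 010 (length 3)
Average code length: 145/59 = 2.4576 bits/symbol


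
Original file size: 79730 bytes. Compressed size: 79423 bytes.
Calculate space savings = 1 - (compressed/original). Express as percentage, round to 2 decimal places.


ratio = compressed/original = 79423/79730 = 0.99615
savings = 1 - ratio = 1 - 0.99615 = 0.00385
as a percentage: 0.00385 * 100 = 0.39%

Space savings = 1 - 79423/79730 = 0.39%


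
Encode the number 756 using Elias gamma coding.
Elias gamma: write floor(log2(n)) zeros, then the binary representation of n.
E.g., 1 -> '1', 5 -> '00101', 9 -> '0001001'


num_bits = floor(log2(756)) + 1 = 10
leading_zeros = num_bits - 1 = 9
binary(756) = 1011110100

Elias gamma(756) = '000000000' + '1011110100' = 0000000001011110100 (19 bits)


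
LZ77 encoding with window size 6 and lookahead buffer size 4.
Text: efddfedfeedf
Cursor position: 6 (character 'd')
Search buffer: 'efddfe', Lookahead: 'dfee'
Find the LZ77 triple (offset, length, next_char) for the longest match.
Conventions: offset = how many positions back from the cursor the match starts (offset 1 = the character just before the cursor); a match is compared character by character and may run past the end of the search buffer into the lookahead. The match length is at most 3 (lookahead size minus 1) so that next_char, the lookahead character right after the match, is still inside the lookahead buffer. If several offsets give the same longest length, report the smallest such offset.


Try each offset into the search buffer:
  offset=1 (pos 5, char 'e'): match length 0
  offset=2 (pos 4, char 'f'): match length 0
  offset=3 (pos 3, char 'd'): match length 3
  offset=4 (pos 2, char 'd'): match length 1
  offset=5 (pos 1, char 'f'): match length 0
  offset=6 (pos 0, char 'e'): match length 0
Longest match has length 3 at offset 3.
next_char = character at position 6 + 3 = 9 -> 'e'

Best match: offset=3, length=3 (matching 'dfe' starting at position 3)
LZ77 triple: (3, 3, 'e')


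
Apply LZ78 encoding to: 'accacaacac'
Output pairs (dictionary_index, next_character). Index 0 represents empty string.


LZ78 encoding steps:
Dictionary: {0: ''}
Step 1: w='' (idx 0), next='a' -> output (0, 'a'), add 'a' as idx 1
Step 2: w='' (idx 0), next='c' -> output (0, 'c'), add 'c' as idx 2
Step 3: w='c' (idx 2), next='a' -> output (2, 'a'), add 'ca' as idx 3
Step 4: w='ca' (idx 3), next='a' -> output (3, 'a'), add 'caa' as idx 4
Step 5: w='ca' (idx 3), next='c' -> output (3, 'c'), add 'cac' as idx 5


Encoded: [(0, 'a'), (0, 'c'), (2, 'a'), (3, 'a'), (3, 'c')]


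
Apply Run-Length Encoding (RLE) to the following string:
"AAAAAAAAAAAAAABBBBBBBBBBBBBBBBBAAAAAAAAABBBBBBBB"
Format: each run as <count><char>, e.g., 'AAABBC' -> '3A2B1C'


Scanning runs left to right:
  i=0: run of 'A' x 14 -> '14A'
  i=14: run of 'B' x 17 -> '17B'
  i=31: run of 'A' x 9 -> '9A'
  i=40: run of 'B' x 8 -> '8B'

RLE = 14A17B9A8B


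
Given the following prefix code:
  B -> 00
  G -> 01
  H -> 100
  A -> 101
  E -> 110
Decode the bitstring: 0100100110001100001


Decoding step by step:
Bits 01 -> G
Bits 00 -> B
Bits 100 -> H
Bits 110 -> E
Bits 00 -> B
Bits 110 -> E
Bits 00 -> B
Bits 01 -> G


Decoded message: GBHEBEBG


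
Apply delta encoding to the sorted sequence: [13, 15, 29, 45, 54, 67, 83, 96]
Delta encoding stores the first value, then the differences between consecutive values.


First value: 13
Deltas:
  15 - 13 = 2
  29 - 15 = 14
  45 - 29 = 16
  54 - 45 = 9
  67 - 54 = 13
  83 - 67 = 16
  96 - 83 = 13


Delta encoded: [13, 2, 14, 16, 9, 13, 16, 13]


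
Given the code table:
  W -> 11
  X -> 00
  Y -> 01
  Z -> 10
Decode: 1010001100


Decoding:
10 -> Z
10 -> Z
00 -> X
11 -> W
00 -> X


Result: ZZXWX


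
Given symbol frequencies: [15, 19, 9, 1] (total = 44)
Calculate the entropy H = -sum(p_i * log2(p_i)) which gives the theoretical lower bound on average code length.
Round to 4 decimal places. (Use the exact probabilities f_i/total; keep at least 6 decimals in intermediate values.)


Per-symbol terms -p_i * log2(p_i) with p_i = f_i/44:
  p = 15/44 = 0.340909: log2(p) = -1.552541, -p*log2(p) = 0.529275
  p = 19/44 = 0.431818: log2(p) = -1.211504, -p*log2(p) = 0.523149
  p = 9/44 = 0.204545: log2(p) = -2.289507, -p*log2(p) = 0.468308
  p = 1/44 = 0.022727: log2(p) = -5.459432, -p*log2(p) = 0.124078
H = 0.529275 + 0.523149 + 0.468308 + 0.124078 = 1.644810

H = 1.6448 bits/symbol


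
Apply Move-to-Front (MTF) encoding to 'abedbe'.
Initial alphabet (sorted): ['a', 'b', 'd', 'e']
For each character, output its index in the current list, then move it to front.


MTF encoding:
'a': index 0 in ['a', 'b', 'd', 'e'] -> ['a', 'b', 'd', 'e']
'b': index 1 in ['a', 'b', 'd', 'e'] -> ['b', 'a', 'd', 'e']
'e': index 3 in ['b', 'a', 'd', 'e'] -> ['e', 'b', 'a', 'd']
'd': index 3 in ['e', 'b', 'a', 'd'] -> ['d', 'e', 'b', 'a']
'b': index 2 in ['d', 'e', 'b', 'a'] -> ['b', 'd', 'e', 'a']
'e': index 2 in ['b', 'd', 'e', 'a'] -> ['e', 'b', 'd', 'a']


Output: [0, 1, 3, 3, 2, 2]


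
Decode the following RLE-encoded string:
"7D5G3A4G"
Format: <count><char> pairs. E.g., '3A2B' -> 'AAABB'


Expanding each <count><char> pair:
  7D -> 'DDDDDDD'
  5G -> 'GGGGG'
  3A -> 'AAA'
  4G -> 'GGGG'

Decoded = DDDDDDDGGGGGAAAGGGG


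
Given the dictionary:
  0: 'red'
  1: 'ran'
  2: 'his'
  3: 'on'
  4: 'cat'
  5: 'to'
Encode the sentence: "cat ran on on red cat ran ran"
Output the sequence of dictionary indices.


Look up each word in the dictionary:
  'cat' -> 4
  'ran' -> 1
  'on' -> 3
  'on' -> 3
  'red' -> 0
  'cat' -> 4
  'ran' -> 1
  'ran' -> 1

Encoded: [4, 1, 3, 3, 0, 4, 1, 1]


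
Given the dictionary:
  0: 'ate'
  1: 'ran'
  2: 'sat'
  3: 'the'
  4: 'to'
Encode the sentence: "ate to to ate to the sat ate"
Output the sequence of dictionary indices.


Look up each word in the dictionary:
  'ate' -> 0
  'to' -> 4
  'to' -> 4
  'ate' -> 0
  'to' -> 4
  'the' -> 3
  'sat' -> 2
  'ate' -> 0

Encoded: [0, 4, 4, 0, 4, 3, 2, 0]


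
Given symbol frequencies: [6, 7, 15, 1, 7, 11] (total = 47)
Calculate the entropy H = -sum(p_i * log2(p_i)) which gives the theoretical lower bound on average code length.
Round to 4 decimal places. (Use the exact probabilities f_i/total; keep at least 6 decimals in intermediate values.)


Per-symbol terms -p_i * log2(p_i) with p_i = f_i/47:
  p = 6/47 = 0.127660: log2(p) = -2.969626, -p*log2(p) = 0.379101
  p = 7/47 = 0.148936: log2(p) = -2.747234, -p*log2(p) = 0.409163
  p = 15/47 = 0.319149: log2(p) = -1.647698, -p*log2(p) = 0.525861
  p = 1/47 = 0.021277: log2(p) = -5.554589, -p*log2(p) = 0.118183
  p = 7/47 = 0.148936: log2(p) = -2.747234, -p*log2(p) = 0.409163
  p = 11/47 = 0.234043: log2(p) = -2.095157, -p*log2(p) = 0.490356
H = 0.379101 + 0.409163 + 0.525861 + 0.118183 + 0.409163 + 0.490356 = 2.331827

H = 2.3318 bits/symbol


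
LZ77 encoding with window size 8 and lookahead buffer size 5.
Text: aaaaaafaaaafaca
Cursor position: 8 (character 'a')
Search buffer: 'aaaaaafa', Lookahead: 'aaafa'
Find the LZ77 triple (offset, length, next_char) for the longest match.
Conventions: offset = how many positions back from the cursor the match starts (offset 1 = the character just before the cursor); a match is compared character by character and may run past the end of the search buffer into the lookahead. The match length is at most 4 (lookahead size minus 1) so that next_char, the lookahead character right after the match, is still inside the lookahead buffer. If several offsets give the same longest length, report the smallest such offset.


Try each offset into the search buffer:
  offset=1 (pos 7, char 'a'): match length 3
  offset=2 (pos 6, char 'f'): match length 0
  offset=3 (pos 5, char 'a'): match length 1
  offset=4 (pos 4, char 'a'): match length 2
  offset=5 (pos 3, char 'a'): match length 4
  offset=6 (pos 2, char 'a'): match length 3
  offset=7 (pos 1, char 'a'): match length 3
  offset=8 (pos 0, char 'a'): match length 3
Longest match has length 4 at offset 5.
next_char = character at position 8 + 4 = 12 -> 'a'

Best match: offset=5, length=4 (matching 'aaaf' starting at position 3)
LZ77 triple: (5, 4, 'a')


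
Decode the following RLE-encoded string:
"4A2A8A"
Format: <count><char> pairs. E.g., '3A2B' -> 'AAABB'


Expanding each <count><char> pair:
  4A -> 'AAAA'
  2A -> 'AA'
  8A -> 'AAAAAAAA'

Decoded = AAAAAAAAAAAAAA


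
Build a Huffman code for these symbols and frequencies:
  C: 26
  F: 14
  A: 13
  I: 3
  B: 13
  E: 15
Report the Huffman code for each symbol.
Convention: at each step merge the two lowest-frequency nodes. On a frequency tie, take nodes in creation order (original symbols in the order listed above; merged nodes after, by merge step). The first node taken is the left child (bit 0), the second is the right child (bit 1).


Huffman tree construction:
Step 1: Merge I(3) + A(13) = 16
Step 2: Merge B(13) + F(14) = 27
Step 3: Merge E(15) + (I+A)(16) = 31
Step 4: Merge C(26) + (B+F)(27) = 53
Step 5: Merge (E+(I+A))(31) + (C+(B+F))(53) = 84
Read each symbol's code off the tree from the root (left child = 0, right child = 1).

Codes:
  C: 10 (length 2)
  F: 111 (length 3)
  A: 011 (length 3)
  I: 010 (length 3)
  B: 110 (length 3)
  E: 00 (length 2)
Average code length: 211/84 = 2.5119 bits/symbol


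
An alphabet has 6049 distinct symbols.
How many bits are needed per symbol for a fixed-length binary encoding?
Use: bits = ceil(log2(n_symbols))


log2(6049) = 12.5625
Bracket: 2^12 = 4096 < 6049 <= 2^13 = 8192
So ceil(log2(6049)) = 13

bits = ceil(log2(6049)) = ceil(12.5625) = 13 bits


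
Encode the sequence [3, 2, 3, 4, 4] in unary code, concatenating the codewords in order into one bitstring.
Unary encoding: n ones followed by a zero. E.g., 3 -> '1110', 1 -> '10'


Encode each number as n ones followed by a terminating 0:
  3 -> 1110 (4 bits)
  2 -> 110 (3 bits)
  3 -> 1110 (4 bits)
  4 -> 11110 (5 bits)
  4 -> 11110 (5 bits)
Total length = 4 + 3 + 4 + 5 + 5 = 21 bits.

Unary([3, 2, 3, 4, 4]) = 111011011101111011110 (21 bits)


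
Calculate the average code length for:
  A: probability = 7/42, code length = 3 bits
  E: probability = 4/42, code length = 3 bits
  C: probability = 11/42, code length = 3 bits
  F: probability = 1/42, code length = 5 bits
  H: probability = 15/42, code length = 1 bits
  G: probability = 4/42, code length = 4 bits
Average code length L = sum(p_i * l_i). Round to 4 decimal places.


Weighted contributions p_i * l_i:
  A: (7/42) * 3 = 21/42
  E: (4/42) * 3 = 12/42
  C: (11/42) * 3 = 33/42
  F: (1/42) * 5 = 5/42
  H: (15/42) * 1 = 15/42
  G: (4/42) * 4 = 16/42
Sum = (21 + 12 + 33 + 5 + 15 + 16)/42 = 102/42

L = 102/42 = 2.4286 bits/symbol


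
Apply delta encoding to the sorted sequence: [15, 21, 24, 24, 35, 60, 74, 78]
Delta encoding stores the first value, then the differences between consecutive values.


First value: 15
Deltas:
  21 - 15 = 6
  24 - 21 = 3
  24 - 24 = 0
  35 - 24 = 11
  60 - 35 = 25
  74 - 60 = 14
  78 - 74 = 4


Delta encoded: [15, 6, 3, 0, 11, 25, 14, 4]


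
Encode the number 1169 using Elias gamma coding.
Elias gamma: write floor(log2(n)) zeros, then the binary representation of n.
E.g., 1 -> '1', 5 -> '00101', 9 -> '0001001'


num_bits = floor(log2(1169)) + 1 = 11
leading_zeros = num_bits - 1 = 10
binary(1169) = 10010010001

Elias gamma(1169) = '0000000000' + '10010010001' = 000000000010010010001 (21 bits)


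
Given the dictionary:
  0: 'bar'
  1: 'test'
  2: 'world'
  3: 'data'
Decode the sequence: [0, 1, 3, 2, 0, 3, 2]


Look up each index in the dictionary:
  0 -> 'bar'
  1 -> 'test'
  3 -> 'data'
  2 -> 'world'
  0 -> 'bar'
  3 -> 'data'
  2 -> 'world'

Decoded: "bar test data world bar data world"


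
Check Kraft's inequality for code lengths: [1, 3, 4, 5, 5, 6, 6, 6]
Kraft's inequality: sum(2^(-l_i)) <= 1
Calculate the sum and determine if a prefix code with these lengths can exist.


Sum = 2^(-1) + 2^(-3) + 2^(-4) + 2^(-5) + 2^(-5) + 2^(-6) + 2^(-6) + 2^(-6)
    = 0.5 + 0.125 + 0.0625 + 0.03125 + 0.03125 + 0.015625 + 0.015625 + 0.015625
    = 51/64 = 0.796875
Since 0.796875 <= 1, Kraft's inequality IS satisfied.
A prefix code with these lengths CAN exist.

Kraft sum = 0.796875. Satisfied.


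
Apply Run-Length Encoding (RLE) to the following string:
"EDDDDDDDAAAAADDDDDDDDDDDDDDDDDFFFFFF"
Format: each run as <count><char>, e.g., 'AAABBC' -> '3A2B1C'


Scanning runs left to right:
  i=0: run of 'E' x 1 -> '1E'
  i=1: run of 'D' x 7 -> '7D'
  i=8: run of 'A' x 5 -> '5A'
  i=13: run of 'D' x 17 -> '17D'
  i=30: run of 'F' x 6 -> '6F'

RLE = 1E7D5A17D6F


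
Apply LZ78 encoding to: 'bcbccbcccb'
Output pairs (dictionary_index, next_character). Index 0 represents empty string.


LZ78 encoding steps:
Dictionary: {0: ''}
Step 1: w='' (idx 0), next='b' -> output (0, 'b'), add 'b' as idx 1
Step 2: w='' (idx 0), next='c' -> output (0, 'c'), add 'c' as idx 2
Step 3: w='b' (idx 1), next='c' -> output (1, 'c'), add 'bc' as idx 3
Step 4: w='c' (idx 2), next='b' -> output (2, 'b'), add 'cb' as idx 4
Step 5: w='c' (idx 2), next='c' -> output (2, 'c'), add 'cc' as idx 5
Step 6: w='cb' (idx 4), end of input -> output (4, '')


Encoded: [(0, 'b'), (0, 'c'), (1, 'c'), (2, 'b'), (2, 'c'), (4, '')]


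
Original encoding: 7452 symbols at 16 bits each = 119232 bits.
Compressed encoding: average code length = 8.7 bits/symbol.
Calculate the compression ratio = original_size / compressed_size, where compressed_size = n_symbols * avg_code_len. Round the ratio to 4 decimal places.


original_size = n_symbols * orig_bits = 7452 * 16 = 119232 bits
compressed_size = n_symbols * avg_code_len = 7452 * 8.7 = 64832.4 bits
ratio = original_size / compressed_size = 119232 / 64832.4 = 1.8391

Compression ratio = 1.8391


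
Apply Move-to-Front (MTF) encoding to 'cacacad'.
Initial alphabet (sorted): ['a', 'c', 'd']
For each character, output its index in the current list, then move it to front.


MTF encoding:
'c': index 1 in ['a', 'c', 'd'] -> ['c', 'a', 'd']
'a': index 1 in ['c', 'a', 'd'] -> ['a', 'c', 'd']
'c': index 1 in ['a', 'c', 'd'] -> ['c', 'a', 'd']
'a': index 1 in ['c', 'a', 'd'] -> ['a', 'c', 'd']
'c': index 1 in ['a', 'c', 'd'] -> ['c', 'a', 'd']
'a': index 1 in ['c', 'a', 'd'] -> ['a', 'c', 'd']
'd': index 2 in ['a', 'c', 'd'] -> ['d', 'a', 'c']


Output: [1, 1, 1, 1, 1, 1, 2]


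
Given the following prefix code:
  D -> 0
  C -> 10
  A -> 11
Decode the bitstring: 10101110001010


Decoding step by step:
Bits 10 -> C
Bits 10 -> C
Bits 11 -> A
Bits 10 -> C
Bits 0 -> D
Bits 0 -> D
Bits 10 -> C
Bits 10 -> C


Decoded message: CCACDDCC


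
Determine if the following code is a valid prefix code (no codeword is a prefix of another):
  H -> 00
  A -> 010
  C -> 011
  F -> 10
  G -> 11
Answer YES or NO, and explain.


Checking each pair (does one codeword prefix another?):
  H='00' vs A='010': no prefix
  H='00' vs C='011': no prefix
  H='00' vs F='10': no prefix
  H='00' vs G='11': no prefix
  A='010' vs H='00': no prefix
  A='010' vs C='011': no prefix
  A='010' vs F='10': no prefix
  A='010' vs G='11': no prefix
  C='011' vs H='00': no prefix
  C='011' vs A='010': no prefix
  C='011' vs F='10': no prefix
  C='011' vs G='11': no prefix
  F='10' vs H='00': no prefix
  F='10' vs A='010': no prefix
  F='10' vs C='011': no prefix
  F='10' vs G='11': no prefix
  G='11' vs H='00': no prefix
  G='11' vs A='010': no prefix
  G='11' vs C='011': no prefix
  G='11' vs F='10': no prefix
No violation found over all pairs.

YES -- this is a valid prefix code. No codeword is a prefix of any other codeword.


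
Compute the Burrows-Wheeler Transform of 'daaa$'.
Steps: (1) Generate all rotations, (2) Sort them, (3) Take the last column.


Rotations (sorted):
  0: $daaa -> last char: a
  1: a$daa -> last char: a
  2: aa$da -> last char: a
  3: aaa$d -> last char: d
  4: daaa$ -> last char: $


BWT = aaad$


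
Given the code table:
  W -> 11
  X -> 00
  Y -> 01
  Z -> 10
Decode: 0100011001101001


Decoding:
01 -> Y
00 -> X
01 -> Y
10 -> Z
01 -> Y
10 -> Z
10 -> Z
01 -> Y


Result: YXYZYZZY


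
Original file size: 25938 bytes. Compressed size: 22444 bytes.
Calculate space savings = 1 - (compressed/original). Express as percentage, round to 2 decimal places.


ratio = compressed/original = 22444/25938 = 0.865294
savings = 1 - ratio = 1 - 0.865294 = 0.134706
as a percentage: 0.134706 * 100 = 13.47%

Space savings = 1 - 22444/25938 = 13.47%
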